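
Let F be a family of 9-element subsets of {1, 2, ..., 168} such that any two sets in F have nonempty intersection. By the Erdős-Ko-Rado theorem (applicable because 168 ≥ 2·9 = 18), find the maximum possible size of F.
max |F| = C(167, 8) = 12655529067060

The Erdős-Ko-Rado theorem states: for n ≥ 2k, an intersecting family of k-subsets of an n-element set has size at most C(n − 1, k − 1), with equality for 'star' families {A ⊆ [n] : |A| = k, i ∈ A} (fix an element i). For n = 168, k = 9: C(167, 8) = 12655529067060.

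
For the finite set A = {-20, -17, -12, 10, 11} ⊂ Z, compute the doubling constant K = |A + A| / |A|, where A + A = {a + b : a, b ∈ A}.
K = |A + A| / |A| = 15/5 = 3

Enumerate A + A = {a + b : a, b ∈ A}. With |A| = 5, there are |A|^2 = 25 ordered sum pairs; collecting distinct values, A + A = {-40, -37, -34, -32, -29, -24, -10, -9, -7, -6, -2, -1, 20, 21, 22}, so |A + A| = 15. Thus K = 15/5 = 3. For comparison, the minimum possible |A + A| over all 5-element sets is 2·5 − 1 = 9 (so min K = 9/5), attained only by arithmetic progressions.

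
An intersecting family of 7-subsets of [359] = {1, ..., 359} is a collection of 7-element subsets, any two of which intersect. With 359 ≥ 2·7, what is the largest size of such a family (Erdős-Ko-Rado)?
max |F| = C(358, 6) = 2803335422713

The Erdős-Ko-Rado theorem states: for n ≥ 2k, an intersecting family of k-subsets of an n-element set has size at most C(n − 1, k − 1), with equality for 'star' families {A ⊆ [n] : |A| = k, i ∈ A} (fix an element i). For n = 359, k = 7: C(358, 6) = 2803335422713.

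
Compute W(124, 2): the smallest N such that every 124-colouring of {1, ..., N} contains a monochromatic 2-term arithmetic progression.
W(124, 2) = 124 + 1 = 125

A 2-term AP is any pair of integers, so a monochromatic 2-AP exists iff some colour is used at least twice. With 124 colours, the colouring i ↦ i on {1, ..., 124} uses each colour once, avoiding any monochromatic pair, so W(124, 2) > 124. For {1, ..., 125}, pigeonhole forces two integers of the same colour, which form a monochromatic 2-AP. Hence W(124, 2) = 125.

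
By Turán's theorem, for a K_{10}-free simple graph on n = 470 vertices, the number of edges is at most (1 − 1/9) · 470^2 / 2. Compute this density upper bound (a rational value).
Turán density bound = (8/9) · 470^2/2 = 883600/9 ≈ 98177.7778

Turán's theorem: ex(n, K_{r+1}) is achieved by the complete r-partite Turán graph T(n, r) with parts as balanced as possible, and is at most (1 − 1/r) · n^2/2. For r = 9, n = 470: the density bound is (8/9) · 220900/2 = 883600/9 ≈ 98177.7778. The integer-valued extremum is e(T(470, 9)) = 98177, which is strictly less than the density bound 883600/9 since 9 ∤ 470 (the parts of T(470, 9) cannot all be equal).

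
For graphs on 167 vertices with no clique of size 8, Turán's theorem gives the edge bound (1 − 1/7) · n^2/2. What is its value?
Turán density bound = (6/7) · 167^2/2 = 83667/7 ≈ 11952.4286

Turán's theorem: ex(n, K_{r+1}) is achieved by the complete r-partite Turán graph T(n, r) with parts as balanced as possible, and is at most (1 − 1/r) · n^2/2. For r = 7, n = 167: the density bound is (6/7) · 27889/2 = 83667/7 ≈ 11952.4286. The integer-valued extremum is e(T(167, 7)) = 11952, which is strictly less than the density bound 83667/7 since 7 ∤ 167 (the parts of T(167, 7) cannot all be equal).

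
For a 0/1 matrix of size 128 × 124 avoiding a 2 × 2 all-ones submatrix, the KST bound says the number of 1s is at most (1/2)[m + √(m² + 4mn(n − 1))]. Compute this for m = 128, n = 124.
z(128, 124; 2, 2) ≤ (1/2)[128 + √(128² + 4·128·124·123)] = (1/2)[128 + √7825408] = 1462.6965

Kővári–Sós–Turán: let r_1, ..., r_128 be the row sums and z = Σ r_i the total number of 1s. Each pair of columns can share at most one row with both entries 1 (else a 2×2 all-ones block appears), so Σ_i C(r_i, 2) ≤ C(124, 2) = 7626. By convexity Σ_i C(r_i, 2) ≥ 128·C(z/128, 2) = z(z − 128)/(2·128), giving z² − 128z − 128·124·123 ≤ 0 and hence z ≤ (1/2)[128 + √(16384 + 4·1952256)] = (1/2)[128 + √7825408] ≈ (1/2)(128 + 2797.3931) = 1462.6965.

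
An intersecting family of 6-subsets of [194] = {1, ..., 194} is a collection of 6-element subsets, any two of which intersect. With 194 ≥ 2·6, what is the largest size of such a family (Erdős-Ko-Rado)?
max |F| = C(193, 5) = 2118000528

The Erdős-Ko-Rado theorem states: for n ≥ 2k, an intersecting family of k-subsets of an n-element set has size at most C(n − 1, k − 1), with equality for 'star' families {A ⊆ [n] : |A| = k, i ∈ A} (fix an element i). For n = 194, k = 6: C(193, 5) = 2118000528.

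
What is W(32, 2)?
W(32, 2) = 32 + 1 = 33

A 2-term AP is any pair of integers, so a monochromatic 2-AP exists iff some colour is used at least twice. With 32 colours, the colouring i ↦ i on {1, ..., 32} uses each colour once, avoiding any monochromatic pair, so W(32, 2) > 32. For {1, ..., 33}, pigeonhole forces two integers of the same colour, which form a monochromatic 2-AP. Hence W(32, 2) = 33.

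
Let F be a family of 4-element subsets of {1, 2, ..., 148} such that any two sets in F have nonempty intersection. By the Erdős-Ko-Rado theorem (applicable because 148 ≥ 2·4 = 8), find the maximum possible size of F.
max |F| = C(147, 3) = 518665

The Erdős-Ko-Rado theorem states: for n ≥ 2k, an intersecting family of k-subsets of an n-element set has size at most C(n − 1, k − 1), with equality for 'star' families {A ⊆ [n] : |A| = k, i ∈ A} (fix an element i). For n = 148, k = 4: C(147, 3) = 518665.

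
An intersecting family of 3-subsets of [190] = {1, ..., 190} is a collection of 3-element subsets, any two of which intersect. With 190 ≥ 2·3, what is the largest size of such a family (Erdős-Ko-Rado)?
max |F| = C(189, 2) = 17766

The Erdős-Ko-Rado theorem states: for n ≥ 2k, an intersecting family of k-subsets of an n-element set has size at most C(n − 1, k − 1), with equality for 'star' families {A ⊆ [n] : |A| = k, i ∈ A} (fix an element i). For n = 190, k = 3: C(189, 2) = 17766.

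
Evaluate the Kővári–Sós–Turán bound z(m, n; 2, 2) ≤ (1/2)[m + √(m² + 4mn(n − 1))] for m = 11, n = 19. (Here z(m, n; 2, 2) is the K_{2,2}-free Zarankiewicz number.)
z(11, 19; 2, 2) ≤ (1/2)[11 + √(11² + 4·11·19·18)] = (1/2)[11 + √15169] = 67.0812

Kővári–Sós–Turán: let r_1, ..., r_11 be the row sums and z = Σ r_i the total number of 1s. Each pair of columns can share at most one row with both entries 1 (else a 2×2 all-ones block appears), so Σ_i C(r_i, 2) ≤ C(19, 2) = 171. By convexity Σ_i C(r_i, 2) ≥ 11·C(z/11, 2) = z(z − 11)/(2·11), giving z² − 11z − 11·19·18 ≤ 0 and hence z ≤ (1/2)[11 + √(121 + 4·3762)] = (1/2)[11 + √15169] ≈ (1/2)(11 + 123.1625) = 67.0812.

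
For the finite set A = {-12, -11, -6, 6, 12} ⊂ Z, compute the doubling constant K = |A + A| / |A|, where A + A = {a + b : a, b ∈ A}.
K = |A + A| / |A| = 14/5

Enumerate A + A = {a + b : a, b ∈ A}. With |A| = 5, there are |A|^2 = 25 ordered sum pairs; collecting distinct values, A + A = {-24, -23, -22, -18, -17, -12, -6, -5, 0, 1, 6, 12, 18, 24}, so |A + A| = 14. Thus K = 14/5. For comparison, the minimum possible |A + A| over all 5-element sets is 2·5 − 1 = 9 (so min K = 9/5), attained only by arithmetic progressions.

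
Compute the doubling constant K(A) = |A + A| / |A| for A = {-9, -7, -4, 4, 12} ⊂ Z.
K = |A + A| / |A| = 14/5

Enumerate A + A = {a + b : a, b ∈ A}. With |A| = 5, there are |A|^2 = 25 ordered sum pairs; collecting distinct values, A + A = {-18, -16, -14, -13, -11, -8, -5, -3, 0, 3, 5, 8, 16, 24}, so |A + A| = 14. Thus K = 14/5. For comparison, the minimum possible |A + A| over all 5-element sets is 2·5 − 1 = 9 (so min K = 9/5), attained only by arithmetic progressions.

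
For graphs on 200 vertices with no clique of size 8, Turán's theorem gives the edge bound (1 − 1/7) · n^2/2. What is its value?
Turán density bound = (6/7) · 200^2/2 = 120000/7 ≈ 17142.8571

Turán's theorem: ex(n, K_{r+1}) is achieved by the complete r-partite Turán graph T(n, r) with parts as balanced as possible, and is at most (1 − 1/r) · n^2/2. For r = 7, n = 200: the density bound is (6/7) · 40000/2 = 120000/7 ≈ 17142.8571. The integer-valued extremum is e(T(200, 7)) = 17142, which is strictly less than the density bound 120000/7 since 7 ∤ 200 (the parts of T(200, 7) cannot all be equal).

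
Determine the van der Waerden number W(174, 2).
W(174, 2) = 174 + 1 = 175

A 2-term AP is any pair of integers, so a monochromatic 2-AP exists iff some colour is used at least twice. With 174 colours, the colouring i ↦ i on {1, ..., 174} uses each colour once, avoiding any monochromatic pair, so W(174, 2) > 174. For {1, ..., 175}, pigeonhole forces two integers of the same colour, which form a monochromatic 2-AP. Hence W(174, 2) = 175.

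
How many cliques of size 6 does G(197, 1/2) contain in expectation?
E[# K_6] = C(197, 6) · (1/2)^C(6, 2) = 75176946208 / 2^15 = 2349279569/1024 ≈ 2294218.329102

For each 6-subset S of vertices (there are C(197, 6) = 75176946208 such S), let X_S = 1 if S induces a K_6 (all C(6, 2) = 15 edges present). Then P(X_S = 1) = (1/2)^15 = 1/32768. By linearity of expectation, E[# K_6] = C(197, 6) · (1/2)^15 = 75176946208 / 32768 = 2349279569/1024 ≈ 2294218.329102.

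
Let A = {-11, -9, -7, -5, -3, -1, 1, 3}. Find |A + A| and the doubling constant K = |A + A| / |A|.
K = |A + A| / |A| = 15/8

Enumerate A + A = {a + b : a, b ∈ A}. With |A| = 8, there are |A|^2 = 64 ordered sum pairs; collecting distinct values, A + A = {-22, -20, -18, -16, -14, -12, -10, -8, -6, -4, -2, 0, 2, 4, 6}, so |A + A| = 15. Thus K = 15/8. Here |A + A| = 2|A| − 1 = 15, the minimum possible — so K = 15/8 is minimal, which holds iff A is an arithmetic progression.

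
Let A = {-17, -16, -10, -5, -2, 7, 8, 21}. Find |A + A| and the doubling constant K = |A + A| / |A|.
K = |A + A| / |A| = 32/8 = 4

Enumerate A + A = {a + b : a, b ∈ A}. With |A| = 8, there are |A|^2 = 64 ordered sum pairs; collecting distinct values, A + A = {-34, -33, -32, -27, -26, -22, -21, -20, -19, -18, -15, -12, -10, -9, -8, -7, -4, -3, -2, 2, 3, 4, 5, 6, 11, 14, 15, 16, 19, 28, 29, 42}, so |A + A| = 32. Thus K = 32/8 = 4. For comparison, the minimum possible |A + A| over all 8-element sets is 2·8 − 1 = 15 (so min K = 15/8), attained only by arithmetic progressions.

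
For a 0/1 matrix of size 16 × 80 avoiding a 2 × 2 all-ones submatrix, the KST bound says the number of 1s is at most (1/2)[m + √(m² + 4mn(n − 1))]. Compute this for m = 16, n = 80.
z(16, 80; 2, 2) ≤ (1/2)[16 + √(16² + 4·16·80·79)] = (1/2)[16 + √404736] = 326.0943

Kővári–Sós–Turán: let r_1, ..., r_16 be the row sums and z = Σ r_i the total number of 1s. Each pair of columns can share at most one row with both entries 1 (else a 2×2 all-ones block appears), so Σ_i C(r_i, 2) ≤ C(80, 2) = 3160. By convexity Σ_i C(r_i, 2) ≥ 16·C(z/16, 2) = z(z − 16)/(2·16), giving z² − 16z − 16·80·79 ≤ 0 and hence z ≤ (1/2)[16 + √(256 + 4·101120)] = (1/2)[16 + √404736] ≈ (1/2)(16 + 636.1887) = 326.0943.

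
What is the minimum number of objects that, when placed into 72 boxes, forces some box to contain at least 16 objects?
n = (16 − 1)·72 + 1 = 1081

By the generalised pigeonhole principle, to guarantee some box contains ≥ r objects we need more than (r − 1) · k objects total. Threshold: n = (r − 1) · k + 1. With r = 16 and k = 72: n = 15 · 72 + 1 = 1080 + 1 = 1081. For n = 1080 = 15 · 72, we can put exactly 15 objects in every box, avoiding 16 in any single one — so 1081 is tight.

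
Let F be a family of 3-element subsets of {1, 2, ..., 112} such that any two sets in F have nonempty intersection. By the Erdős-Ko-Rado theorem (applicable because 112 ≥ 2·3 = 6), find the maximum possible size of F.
max |F| = C(111, 2) = 6105

The Erdős-Ko-Rado theorem states: for n ≥ 2k, an intersecting family of k-subsets of an n-element set has size at most C(n − 1, k − 1), with equality for 'star' families {A ⊆ [n] : |A| = k, i ∈ A} (fix an element i). For n = 112, k = 3: C(111, 2) = 6105.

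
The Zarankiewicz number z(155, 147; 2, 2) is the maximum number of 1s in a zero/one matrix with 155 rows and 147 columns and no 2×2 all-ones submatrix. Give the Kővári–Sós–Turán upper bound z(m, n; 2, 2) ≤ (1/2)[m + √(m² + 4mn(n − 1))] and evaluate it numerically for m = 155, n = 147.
z(155, 147; 2, 2) ≤ (1/2)[155 + √(155² + 4·155·147·146)] = (1/2)[155 + √13330465] = 1903.0455

Kővári–Sós–Turán: let r_1, ..., r_155 be the row sums and z = Σ r_i the total number of 1s. Each pair of columns can share at most one row with both entries 1 (else a 2×2 all-ones block appears), so Σ_i C(r_i, 2) ≤ C(147, 2) = 10731. By convexity Σ_i C(r_i, 2) ≥ 155·C(z/155, 2) = z(z − 155)/(2·155), giving z² − 155z − 155·147·146 ≤ 0 and hence z ≤ (1/2)[155 + √(24025 + 4·3326610)] = (1/2)[155 + √13330465] ≈ (1/2)(155 + 3651.0909) = 1903.0455.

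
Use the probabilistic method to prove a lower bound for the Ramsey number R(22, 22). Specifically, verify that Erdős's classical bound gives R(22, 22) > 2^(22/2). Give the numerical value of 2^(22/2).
2^(22/2) = 2048; so R(22, 22) > 2048

Colour each edge of K_n uniformly at random with red/blue. The expected number of monochromatic K_22 is C(n, 22) · 2 · 2^(−C(22,2)). If C(n, 22) · 2^(1 − C(22,2)) < 1, then with positive probability no monochromatic K_22 exists, so R(22, 22) > n. The standard estimate C(n, 22) ≤ n^22/22! shows this inequality holds whenever n ≤ 2^(22/2) (since 22! · 2^(C(22,2) − 1) > 2^(22^2/2) ≥ n^22). Hence R(22, 22) > 2^(22/2) = 2048.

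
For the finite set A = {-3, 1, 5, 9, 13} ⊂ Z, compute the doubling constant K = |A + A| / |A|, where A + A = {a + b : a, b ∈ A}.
K = |A + A| / |A| = 9/5

Enumerate A + A = {a + b : a, b ∈ A}. With |A| = 5, there are |A|^2 = 25 ordered sum pairs; collecting distinct values, A + A = {-6, -2, 2, 6, 10, 14, 18, 22, 26}, so |A + A| = 9. Thus K = 9/5. Here |A + A| = 2|A| − 1 = 9, the minimum possible — so K = 9/5 is minimal, which holds iff A is an arithmetic progression.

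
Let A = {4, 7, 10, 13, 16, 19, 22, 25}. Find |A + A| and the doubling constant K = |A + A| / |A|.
K = |A + A| / |A| = 15/8

Enumerate A + A = {a + b : a, b ∈ A}. With |A| = 8, there are |A|^2 = 64 ordered sum pairs; collecting distinct values, A + A = {8, 11, 14, 17, 20, 23, 26, 29, 32, 35, 38, 41, 44, 47, 50}, so |A + A| = 15. Thus K = 15/8. Here |A + A| = 2|A| − 1 = 15, the minimum possible — so K = 15/8 is minimal, which holds iff A is an arithmetic progression.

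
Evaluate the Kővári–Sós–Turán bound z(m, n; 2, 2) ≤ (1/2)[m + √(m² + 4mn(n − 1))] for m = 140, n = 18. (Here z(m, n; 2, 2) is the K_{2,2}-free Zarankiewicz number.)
z(140, 18; 2, 2) ≤ (1/2)[140 + √(140² + 4·140·18·17)] = (1/2)[140 + √190960] = 288.4949

Kővári–Sós–Turán: let r_1, ..., r_140 be the row sums and z = Σ r_i the total number of 1s. Each pair of columns can share at most one row with both entries 1 (else a 2×2 all-ones block appears), so Σ_i C(r_i, 2) ≤ C(18, 2) = 153. By convexity Σ_i C(r_i, 2) ≥ 140·C(z/140, 2) = z(z − 140)/(2·140), giving z² − 140z − 140·18·17 ≤ 0 and hence z ≤ (1/2)[140 + √(19600 + 4·42840)] = (1/2)[140 + √190960] ≈ (1/2)(140 + 436.9897) = 288.4949.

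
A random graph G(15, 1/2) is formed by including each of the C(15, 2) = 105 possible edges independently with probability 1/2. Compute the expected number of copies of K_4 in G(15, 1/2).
E[# K_4] = C(15, 4) · (1/2)^C(4, 2) = 1365 / 2^6 = 21.328125

For each 4-subset S of vertices (there are C(15, 4) = 1365 such S), let X_S = 1 if S induces a K_4 (all C(4, 2) = 6 edges present). Then P(X_S = 1) = (1/2)^6 = 1/64. By linearity of expectation, E[# K_4] = C(15, 4) · (1/2)^6 = 1365 / 64 = 21.328125.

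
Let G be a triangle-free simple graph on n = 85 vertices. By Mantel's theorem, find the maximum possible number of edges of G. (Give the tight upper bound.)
ex(85, K_3) = ⌊85^2/4⌋ = 1806

Mantel (1907): a triangle-free graph on n vertices has at most ⌊n^2/4⌋ edges, with equality for the complete bipartite graph K_{⌊n/2⌋, ⌈n/2⌉}. For n = 85: ⌊85^2/4⌋ = ⌊7225/4⌋ = 1806. The extremal graph is K_{42, 43}, which has 42·43 = 1806 edges.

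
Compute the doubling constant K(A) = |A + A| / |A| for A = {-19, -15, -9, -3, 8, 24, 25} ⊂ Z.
K = |A + A| / |A| = 25/7

Enumerate A + A = {a + b : a, b ∈ A}. With |A| = 7, there are |A|^2 = 49 ordered sum pairs; collecting distinct values, A + A = {-38, -34, -30, -28, -24, -22, -18, -12, -11, -7, -6, -1, 5, 6, 9, 10, 15, 16, 21, 22, 32, 33, 48, 49, 50}, so |A + A| = 25. Thus K = 25/7. For comparison, the minimum possible |A + A| over all 7-element sets is 2·7 − 1 = 13 (so min K = 13/7), attained only by arithmetic progressions.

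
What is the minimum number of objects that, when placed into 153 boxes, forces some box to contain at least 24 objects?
n = (24 − 1)·153 + 1 = 3520

By the generalised pigeonhole principle, to guarantee some box contains ≥ r objects we need more than (r − 1) · k objects total. Threshold: n = (r − 1) · k + 1. With r = 24 and k = 153: n = 23 · 153 + 1 = 3519 + 1 = 3520. For n = 3519 = 23 · 153, we can put exactly 23 objects in every box, avoiding 24 in any single one — so 3520 is tight.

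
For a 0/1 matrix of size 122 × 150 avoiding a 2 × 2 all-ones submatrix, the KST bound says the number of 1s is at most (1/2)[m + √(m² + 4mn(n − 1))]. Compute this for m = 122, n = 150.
z(122, 150; 2, 2) ≤ (1/2)[122 + √(122² + 4·122·150·149)] = (1/2)[122 + √10921684] = 1713.3986

Kővári–Sós–Turán: let r_1, ..., r_122 be the row sums and z = Σ r_i the total number of 1s. Each pair of columns can share at most one row with both entries 1 (else a 2×2 all-ones block appears), so Σ_i C(r_i, 2) ≤ C(150, 2) = 11175. By convexity Σ_i C(r_i, 2) ≥ 122·C(z/122, 2) = z(z − 122)/(2·122), giving z² − 122z − 122·150·149 ≤ 0 and hence z ≤ (1/2)[122 + √(14884 + 4·2726700)] = (1/2)[122 + √10921684] ≈ (1/2)(122 + 3304.7971) = 1713.3986.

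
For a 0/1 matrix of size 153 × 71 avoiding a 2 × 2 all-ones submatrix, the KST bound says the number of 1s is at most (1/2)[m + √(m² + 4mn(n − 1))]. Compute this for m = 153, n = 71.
z(153, 71; 2, 2) ≤ (1/2)[153 + √(153² + 4·153·71·70)] = (1/2)[153 + √3065049] = 951.8641

Kővári–Sós–Turán: let r_1, ..., r_153 be the row sums and z = Σ r_i the total number of 1s. Each pair of columns can share at most one row with both entries 1 (else a 2×2 all-ones block appears), so Σ_i C(r_i, 2) ≤ C(71, 2) = 2485. By convexity Σ_i C(r_i, 2) ≥ 153·C(z/153, 2) = z(z − 153)/(2·153), giving z² − 153z − 153·71·70 ≤ 0 and hence z ≤ (1/2)[153 + √(23409 + 4·760410)] = (1/2)[153 + √3065049] ≈ (1/2)(153 + 1750.7281) = 951.8641.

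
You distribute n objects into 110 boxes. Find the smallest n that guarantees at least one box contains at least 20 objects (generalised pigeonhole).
n = (20 − 1)·110 + 1 = 2091

By the generalised pigeonhole principle, to guarantee some box contains ≥ r objects we need more than (r − 1) · k objects total. Threshold: n = (r − 1) · k + 1. With r = 20 and k = 110: n = 19 · 110 + 1 = 2090 + 1 = 2091. For n = 2090 = 19 · 110, we can put exactly 19 objects in every box, avoiding 20 in any single one — so 2091 is tight.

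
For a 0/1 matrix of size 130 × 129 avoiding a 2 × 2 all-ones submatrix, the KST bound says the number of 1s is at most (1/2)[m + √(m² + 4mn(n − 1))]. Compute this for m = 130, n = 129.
z(130, 129; 2, 2) ≤ (1/2)[130 + √(130² + 4·130·129·128)] = (1/2)[130 + √8603140] = 1531.5555

Kővári–Sós–Turán: let r_1, ..., r_130 be the row sums and z = Σ r_i the total number of 1s. Each pair of columns can share at most one row with both entries 1 (else a 2×2 all-ones block appears), so Σ_i C(r_i, 2) ≤ C(129, 2) = 8256. By convexity Σ_i C(r_i, 2) ≥ 130·C(z/130, 2) = z(z − 130)/(2·130), giving z² − 130z − 130·129·128 ≤ 0 and hence z ≤ (1/2)[130 + √(16900 + 4·2146560)] = (1/2)[130 + √8603140] ≈ (1/2)(130 + 2933.111) = 1531.5555.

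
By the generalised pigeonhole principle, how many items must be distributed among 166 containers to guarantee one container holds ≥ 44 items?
n = (44 − 1)·166 + 1 = 7139

By the generalised pigeonhole principle, to guarantee some box contains ≥ r objects we need more than (r − 1) · k objects total. Threshold: n = (r − 1) · k + 1. With r = 44 and k = 166: n = 43 · 166 + 1 = 7138 + 1 = 7139. For n = 7138 = 43 · 166, we can put exactly 43 objects in every box, avoiding 44 in any single one — so 7139 is tight.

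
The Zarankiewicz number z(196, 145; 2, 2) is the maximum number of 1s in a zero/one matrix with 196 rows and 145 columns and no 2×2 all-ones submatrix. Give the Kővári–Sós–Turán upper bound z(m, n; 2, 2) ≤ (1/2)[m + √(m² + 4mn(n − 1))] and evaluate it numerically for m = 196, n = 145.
z(196, 145; 2, 2) ≤ (1/2)[196 + √(196² + 4·196·145·144)] = (1/2)[196 + √16408336] = 2123.3602

Kővári–Sós–Turán: let r_1, ..., r_196 be the row sums and z = Σ r_i the total number of 1s. Each pair of columns can share at most one row with both entries 1 (else a 2×2 all-ones block appears), so Σ_i C(r_i, 2) ≤ C(145, 2) = 10440. By convexity Σ_i C(r_i, 2) ≥ 196·C(z/196, 2) = z(z − 196)/(2·196), giving z² − 196z − 196·145·144 ≤ 0 and hence z ≤ (1/2)[196 + √(38416 + 4·4092480)] = (1/2)[196 + √16408336] ≈ (1/2)(196 + 4050.7204) = 2123.3602.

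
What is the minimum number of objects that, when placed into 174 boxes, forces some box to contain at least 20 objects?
n = (20 − 1)·174 + 1 = 3307

By the generalised pigeonhole principle, to guarantee some box contains ≥ r objects we need more than (r − 1) · k objects total. Threshold: n = (r − 1) · k + 1. With r = 20 and k = 174: n = 19 · 174 + 1 = 3306 + 1 = 3307. For n = 3306 = 19 · 174, we can put exactly 19 objects in every box, avoiding 20 in any single one — so 3307 is tight.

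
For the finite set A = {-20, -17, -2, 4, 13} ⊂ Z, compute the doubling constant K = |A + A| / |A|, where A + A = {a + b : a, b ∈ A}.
K = |A + A| / |A| = 14/5

Enumerate A + A = {a + b : a, b ∈ A}. With |A| = 5, there are |A|^2 = 25 ordered sum pairs; collecting distinct values, A + A = {-40, -37, -34, -22, -19, -16, -13, -7, -4, 2, 8, 11, 17, 26}, so |A + A| = 14. Thus K = 14/5. For comparison, the minimum possible |A + A| over all 5-element sets is 2·5 − 1 = 9 (so min K = 9/5), attained only by arithmetic progressions.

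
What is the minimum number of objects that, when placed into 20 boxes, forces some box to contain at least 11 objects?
n = (11 − 1)·20 + 1 = 201

By the generalised pigeonhole principle, to guarantee some box contains ≥ r objects we need more than (r − 1) · k objects total. Threshold: n = (r − 1) · k + 1. With r = 11 and k = 20: n = 10 · 20 + 1 = 200 + 1 = 201. For n = 200 = 10 · 20, we can put exactly 10 objects in every box, avoiding 11 in any single one — so 201 is tight.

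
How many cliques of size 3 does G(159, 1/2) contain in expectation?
E[# K_3] = C(159, 3) · (1/2)^C(3, 2) = 657359 / 2^3 = 82169.875

For each 3-subset S of vertices (there are C(159, 3) = 657359 such S), let X_S = 1 if S induces a K_3 (all C(3, 2) = 3 edges present). Then P(X_S = 1) = (1/2)^3 = 1/8. By linearity of expectation, E[# K_3] = C(159, 3) · (1/2)^3 = 657359 / 8 = 82169.875.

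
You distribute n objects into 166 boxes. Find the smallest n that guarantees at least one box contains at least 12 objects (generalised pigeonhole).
n = (12 − 1)·166 + 1 = 1827

By the generalised pigeonhole principle, to guarantee some box contains ≥ r objects we need more than (r − 1) · k objects total. Threshold: n = (r − 1) · k + 1. With r = 12 and k = 166: n = 11 · 166 + 1 = 1826 + 1 = 1827. For n = 1826 = 11 · 166, we can put exactly 11 objects in every box, avoiding 12 in any single one — so 1827 is tight.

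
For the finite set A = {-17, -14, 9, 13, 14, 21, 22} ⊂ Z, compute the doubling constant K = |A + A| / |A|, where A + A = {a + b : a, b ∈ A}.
K = |A + A| / |A| = 27/7

Enumerate A + A = {a + b : a, b ∈ A}. With |A| = 7, there are |A|^2 = 49 ordered sum pairs; collecting distinct values, A + A = {-34, -31, -28, -8, -5, -4, -3, -1, 0, 4, 5, 7, 8, 18, 22, 23, 26, 27, 28, 30, 31, 34, 35, 36, 42, 43, 44}, so |A + A| = 27. Thus K = 27/7. For comparison, the minimum possible |A + A| over all 7-element sets is 2·7 − 1 = 13 (so min K = 13/7), attained only by arithmetic progressions.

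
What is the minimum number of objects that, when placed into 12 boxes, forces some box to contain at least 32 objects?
n = (32 − 1)·12 + 1 = 373

By the generalised pigeonhole principle, to guarantee some box contains ≥ r objects we need more than (r − 1) · k objects total. Threshold: n = (r − 1) · k + 1. With r = 32 and k = 12: n = 31 · 12 + 1 = 372 + 1 = 373. For n = 372 = 31 · 12, we can put exactly 31 objects in every box, avoiding 32 in any single one — so 373 is tight.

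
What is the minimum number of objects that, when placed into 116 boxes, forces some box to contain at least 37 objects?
n = (37 − 1)·116 + 1 = 4177

By the generalised pigeonhole principle, to guarantee some box contains ≥ r objects we need more than (r − 1) · k objects total. Threshold: n = (r − 1) · k + 1. With r = 37 and k = 116: n = 36 · 116 + 1 = 4176 + 1 = 4177. For n = 4176 = 36 · 116, we can put exactly 36 objects in every box, avoiding 37 in any single one — so 4177 is tight.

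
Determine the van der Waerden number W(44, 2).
W(44, 2) = 44 + 1 = 45

A 2-term AP is any pair of integers, so a monochromatic 2-AP exists iff some colour is used at least twice. With 44 colours, the colouring i ↦ i on {1, ..., 44} uses each colour once, avoiding any monochromatic pair, so W(44, 2) > 44. For {1, ..., 45}, pigeonhole forces two integers of the same colour, which form a monochromatic 2-AP. Hence W(44, 2) = 45.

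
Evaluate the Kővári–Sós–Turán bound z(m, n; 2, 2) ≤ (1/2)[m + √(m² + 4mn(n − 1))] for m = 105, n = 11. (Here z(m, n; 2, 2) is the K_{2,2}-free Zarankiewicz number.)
z(105, 11; 2, 2) ≤ (1/2)[105 + √(105² + 4·105·11·10)] = (1/2)[105 + √57225] = 172.1087

Kővári–Sós–Turán: let r_1, ..., r_105 be the row sums and z = Σ r_i the total number of 1s. Each pair of columns can share at most one row with both entries 1 (else a 2×2 all-ones block appears), so Σ_i C(r_i, 2) ≤ C(11, 2) = 55. By convexity Σ_i C(r_i, 2) ≥ 105·C(z/105, 2) = z(z − 105)/(2·105), giving z² − 105z − 105·11·10 ≤ 0 and hence z ≤ (1/2)[105 + √(11025 + 4·11550)] = (1/2)[105 + √57225] ≈ (1/2)(105 + 239.2175) = 172.1087.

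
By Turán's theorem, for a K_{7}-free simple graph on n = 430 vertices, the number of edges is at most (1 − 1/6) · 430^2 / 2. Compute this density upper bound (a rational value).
Turán density bound = (5/6) · 430^2/2 = 231125/3 ≈ 77041.6667

Turán's theorem: ex(n, K_{r+1}) is achieved by the complete r-partite Turán graph T(n, r) with parts as balanced as possible, and is at most (1 − 1/r) · n^2/2. For r = 6, n = 430: the density bound is (5/6) · 184900/2 = 231125/3 ≈ 77041.6667. The integer-valued extremum is e(T(430, 6)) = 77041, which is strictly less than the density bound 231125/3 since 6 ∤ 430 (the parts of T(430, 6) cannot all be equal).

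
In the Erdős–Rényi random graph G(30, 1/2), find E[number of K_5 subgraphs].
E[# K_5] = C(30, 5) · (1/2)^C(5, 2) = 142506 / 2^10 = 71253/512 ≈ 139.166016

For each 5-subset S of vertices (there are C(30, 5) = 142506 such S), let X_S = 1 if S induces a K_5 (all C(5, 2) = 10 edges present). Then P(X_S = 1) = (1/2)^10 = 1/1024. By linearity of expectation, E[# K_5] = C(30, 5) · (1/2)^10 = 142506 / 1024 = 71253/512 ≈ 139.166016.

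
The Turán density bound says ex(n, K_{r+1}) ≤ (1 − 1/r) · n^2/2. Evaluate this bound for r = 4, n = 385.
Turán density bound = (3/4) · 385^2/2 = 444675/8 ≈ 55584.375

Turán's theorem: ex(n, K_{r+1}) is achieved by the complete r-partite Turán graph T(n, r) with parts as balanced as possible, and is at most (1 − 1/r) · n^2/2. For r = 4, n = 385: the density bound is (3/4) · 148225/2 = 444675/8 ≈ 55584.375. The integer-valued extremum is e(T(385, 4)) = 55584, which is strictly less than the density bound 444675/8 since 4 ∤ 385 (the parts of T(385, 4) cannot all be equal).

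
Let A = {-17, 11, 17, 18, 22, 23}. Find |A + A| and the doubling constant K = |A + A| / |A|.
K = |A + A| / |A| = 19/6

Enumerate A + A = {a + b : a, b ∈ A}. With |A| = 6, there are |A|^2 = 36 ordered sum pairs; collecting distinct values, A + A = {-34, -6, 0, 1, 5, 6, 22, 28, 29, 33, 34, 35, 36, 39, 40, 41, 44, 45, 46}, so |A + A| = 19. Thus K = 19/6. For comparison, the minimum possible |A + A| over all 6-element sets is 2·6 − 1 = 11 (so min K = 11/6), attained only by arithmetic progressions.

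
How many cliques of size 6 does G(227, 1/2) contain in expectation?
E[# K_6] = C(227, 6) · (1/2)^C(6, 2) = 177782976840 / 2^15 = 22222872105/4096 ≈ 5425505.885010

For each 6-subset S of vertices (there are C(227, 6) = 177782976840 such S), let X_S = 1 if S induces a K_6 (all C(6, 2) = 15 edges present). Then P(X_S = 1) = (1/2)^15 = 1/32768. By linearity of expectation, E[# K_6] = C(227, 6) · (1/2)^15 = 177782976840 / 32768 = 22222872105/4096 ≈ 5425505.885010.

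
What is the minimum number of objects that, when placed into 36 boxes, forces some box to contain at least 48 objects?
n = (48 − 1)·36 + 1 = 1693

By the generalised pigeonhole principle, to guarantee some box contains ≥ r objects we need more than (r − 1) · k objects total. Threshold: n = (r − 1) · k + 1. With r = 48 and k = 36: n = 47 · 36 + 1 = 1692 + 1 = 1693. For n = 1692 = 47 · 36, we can put exactly 47 objects in every box, avoiding 48 in any single one — so 1693 is tight.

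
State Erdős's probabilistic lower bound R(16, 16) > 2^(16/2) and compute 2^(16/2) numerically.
2^(16/2) = 256; so R(16, 16) > 256

Colour each edge of K_n uniformly at random with red/blue. The expected number of monochromatic K_16 is C(n, 16) · 2 · 2^(−C(16,2)). If C(n, 16) · 2^(1 − C(16,2)) < 1, then with positive probability no monochromatic K_16 exists, so R(16, 16) > n. The standard estimate C(n, 16) ≤ n^16/16! shows this inequality holds whenever n ≤ 2^(16/2) (since 16! · 2^(C(16,2) − 1) > 2^(16^2/2) ≥ n^16). Hence R(16, 16) > 2^(16/2) = 256.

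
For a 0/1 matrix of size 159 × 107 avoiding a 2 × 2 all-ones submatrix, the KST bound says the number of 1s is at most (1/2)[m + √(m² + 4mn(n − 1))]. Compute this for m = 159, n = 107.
z(159, 107; 2, 2) ≤ (1/2)[159 + √(159² + 4·159·107·106)] = (1/2)[159 + √7238793] = 1424.7503

Kővári–Sós–Turán: let r_1, ..., r_159 be the row sums and z = Σ r_i the total number of 1s. Each pair of columns can share at most one row with both entries 1 (else a 2×2 all-ones block appears), so Σ_i C(r_i, 2) ≤ C(107, 2) = 5671. By convexity Σ_i C(r_i, 2) ≥ 159·C(z/159, 2) = z(z − 159)/(2·159), giving z² − 159z − 159·107·106 ≤ 0 and hence z ≤ (1/2)[159 + √(25281 + 4·1803378)] = (1/2)[159 + √7238793] ≈ (1/2)(159 + 2690.5005) = 1424.7503.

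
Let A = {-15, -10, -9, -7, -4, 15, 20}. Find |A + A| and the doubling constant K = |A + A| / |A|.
K = |A + A| / |A| = 24/7

Enumerate A + A = {a + b : a, b ∈ A}. With |A| = 7, there are |A|^2 = 49 ordered sum pairs; collecting distinct values, A + A = {-30, -25, -24, -22, -20, -19, -18, -17, -16, -14, -13, -11, -8, 0, 5, 6, 8, 10, 11, 13, 16, 30, 35, 40}, so |A + A| = 24. Thus K = 24/7. For comparison, the minimum possible |A + A| over all 7-element sets is 2·7 − 1 = 13 (so min K = 13/7), attained only by arithmetic progressions.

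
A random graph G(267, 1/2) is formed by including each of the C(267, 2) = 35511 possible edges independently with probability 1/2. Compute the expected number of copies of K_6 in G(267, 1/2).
E[# K_6] = C(267, 6) · (1/2)^C(6, 2) = 475518307726 / 2^15 = 237759153863/16384 ≈ 14511667.105896

For each 6-subset S of vertices (there are C(267, 6) = 475518307726 such S), let X_S = 1 if S induces a K_6 (all C(6, 2) = 15 edges present). Then P(X_S = 1) = (1/2)^15 = 1/32768. By linearity of expectation, E[# K_6] = C(267, 6) · (1/2)^15 = 475518307726 / 32768 = 237759153863/16384 ≈ 14511667.105896.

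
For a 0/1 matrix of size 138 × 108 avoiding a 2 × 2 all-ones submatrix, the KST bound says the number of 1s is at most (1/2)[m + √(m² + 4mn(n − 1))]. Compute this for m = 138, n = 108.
z(138, 108; 2, 2) ≤ (1/2)[138 + √(138² + 4·138·108·107)] = (1/2)[138 + √6397956] = 1333.7091

Kővári–Sós–Turán: let r_1, ..., r_138 be the row sums and z = Σ r_i the total number of 1s. Each pair of columns can share at most one row with both entries 1 (else a 2×2 all-ones block appears), so Σ_i C(r_i, 2) ≤ C(108, 2) = 5778. By convexity Σ_i C(r_i, 2) ≥ 138·C(z/138, 2) = z(z − 138)/(2·138), giving z² − 138z − 138·108·107 ≤ 0 and hence z ≤ (1/2)[138 + √(19044 + 4·1594728)] = (1/2)[138 + √6397956] ≈ (1/2)(138 + 2529.4181) = 1333.7091.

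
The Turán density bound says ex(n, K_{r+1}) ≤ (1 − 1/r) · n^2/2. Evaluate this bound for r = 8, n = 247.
Turán density bound = (7/8) · 247^2/2 = 427063/16 ≈ 26691.4375

Turán's theorem: ex(n, K_{r+1}) is achieved by the complete r-partite Turán graph T(n, r) with parts as balanced as possible, and is at most (1 − 1/r) · n^2/2. For r = 8, n = 247: the density bound is (7/8) · 61009/2 = 427063/16 ≈ 26691.4375. The integer-valued extremum is e(T(247, 8)) = 26691, which is strictly less than the density bound 427063/16 since 8 ∤ 247 (the parts of T(247, 8) cannot all be equal).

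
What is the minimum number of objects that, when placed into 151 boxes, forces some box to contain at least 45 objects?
n = (45 − 1)·151 + 1 = 6645

By the generalised pigeonhole principle, to guarantee some box contains ≥ r objects we need more than (r − 1) · k objects total. Threshold: n = (r − 1) · k + 1. With r = 45 and k = 151: n = 44 · 151 + 1 = 6644 + 1 = 6645. For n = 6644 = 44 · 151, we can put exactly 44 objects in every box, avoiding 45 in any single one — so 6645 is tight.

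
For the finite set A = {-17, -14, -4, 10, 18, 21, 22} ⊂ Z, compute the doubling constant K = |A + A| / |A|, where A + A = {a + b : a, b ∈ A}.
K = |A + A| / |A| = 27/7

Enumerate A + A = {a + b : a, b ∈ A}. With |A| = 7, there are |A|^2 = 49 ordered sum pairs; collecting distinct values, A + A = {-34, -31, -28, -21, -18, -8, -7, -4, 1, 4, 5, 6, 7, 8, 14, 17, 18, 20, 28, 31, 32, 36, 39, 40, 42, 43, 44}, so |A + A| = 27. Thus K = 27/7. For comparison, the minimum possible |A + A| over all 7-element sets is 2·7 − 1 = 13 (so min K = 13/7), attained only by arithmetic progressions.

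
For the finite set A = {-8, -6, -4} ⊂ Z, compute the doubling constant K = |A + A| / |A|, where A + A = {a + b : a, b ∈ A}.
K = |A + A| / |A| = 5/3

Enumerate A + A = {a + b : a, b ∈ A}. With |A| = 3, there are |A|^2 = 9 ordered sum pairs; collecting distinct values, A + A = {-16, -14, -12, -10, -8}, so |A + A| = 5. Thus K = 5/3. Here |A + A| = 2|A| − 1 = 5, the minimum possible — so K = 5/3 is minimal, which holds iff A is an arithmetic progression.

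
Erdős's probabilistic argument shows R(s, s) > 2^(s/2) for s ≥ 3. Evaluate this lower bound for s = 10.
2^(10/2) = 32; so R(10, 10) > 32

Colour each edge of K_n uniformly at random with red/blue. The expected number of monochromatic K_10 is C(n, 10) · 2 · 2^(−C(10,2)). If C(n, 10) · 2^(1 − C(10,2)) < 1, then with positive probability no monochromatic K_10 exists, so R(10, 10) > n. The standard estimate C(n, 10) ≤ n^10/10! shows this inequality holds whenever n ≤ 2^(10/2) (since 10! · 2^(C(10,2) − 1) > 2^(10^2/2) ≥ n^10). Hence R(10, 10) > 2^(10/2) = 32.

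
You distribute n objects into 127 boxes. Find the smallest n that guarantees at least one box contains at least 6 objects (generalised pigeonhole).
n = (6 − 1)·127 + 1 = 636

By the generalised pigeonhole principle, to guarantee some box contains ≥ r objects we need more than (r − 1) · k objects total. Threshold: n = (r − 1) · k + 1. With r = 6 and k = 127: n = 5 · 127 + 1 = 635 + 1 = 636. For n = 635 = 5 · 127, we can put exactly 5 objects in every box, avoiding 6 in any single one — so 636 is tight.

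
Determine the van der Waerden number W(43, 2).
W(43, 2) = 43 + 1 = 44

A 2-term AP is any pair of integers, so a monochromatic 2-AP exists iff some colour is used at least twice. With 43 colours, the colouring i ↦ i on {1, ..., 43} uses each colour once, avoiding any monochromatic pair, so W(43, 2) > 43. For {1, ..., 44}, pigeonhole forces two integers of the same colour, which form a monochromatic 2-AP. Hence W(43, 2) = 44.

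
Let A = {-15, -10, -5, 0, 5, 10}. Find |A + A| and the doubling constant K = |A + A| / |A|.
K = |A + A| / |A| = 11/6

Enumerate A + A = {a + b : a, b ∈ A}. With |A| = 6, there are |A|^2 = 36 ordered sum pairs; collecting distinct values, A + A = {-30, -25, -20, -15, -10, -5, 0, 5, 10, 15, 20}, so |A + A| = 11. Thus K = 11/6. Here |A + A| = 2|A| − 1 = 11, the minimum possible — so K = 11/6 is minimal, which holds iff A is an arithmetic progression.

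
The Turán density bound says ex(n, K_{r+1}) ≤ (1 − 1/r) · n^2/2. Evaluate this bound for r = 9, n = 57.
Turán density bound = (8/9) · 57^2/2 = 1444

Turán's theorem: ex(n, K_{r+1}) is achieved by the complete r-partite Turán graph T(n, r) with parts as balanced as possible, and is at most (1 − 1/r) · n^2/2. For r = 9, n = 57: the density bound is (8/9) · 3249/2 = 1444. The integer-valued extremum is e(T(57, 9)) = 1443, which is strictly less than the density bound 1444 since 9 ∤ 57 (the parts of T(57, 9) cannot all be equal).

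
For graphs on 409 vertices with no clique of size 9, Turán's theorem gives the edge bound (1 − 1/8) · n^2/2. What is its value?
Turán density bound = (7/8) · 409^2/2 = 1170967/16 ≈ 73185.4375

Turán's theorem: ex(n, K_{r+1}) is achieved by the complete r-partite Turán graph T(n, r) with parts as balanced as possible, and is at most (1 − 1/r) · n^2/2. For r = 8, n = 409: the density bound is (7/8) · 167281/2 = 1170967/16 ≈ 73185.4375. The integer-valued extremum is e(T(409, 8)) = 73185, which is strictly less than the density bound 1170967/16 since 8 ∤ 409 (the parts of T(409, 8) cannot all be equal).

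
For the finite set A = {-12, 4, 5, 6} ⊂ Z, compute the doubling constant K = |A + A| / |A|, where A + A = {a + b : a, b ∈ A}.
K = |A + A| / |A| = 9/4

Enumerate A + A = {a + b : a, b ∈ A}. With |A| = 4, there are |A|^2 = 16 ordered sum pairs; collecting distinct values, A + A = {-24, -8, -7, -6, 8, 9, 10, 11, 12}, so |A + A| = 9. Thus K = 9/4. For comparison, the minimum possible |A + A| over all 4-element sets is 2·4 − 1 = 7 (so min K = 7/4), attained only by arithmetic progressions.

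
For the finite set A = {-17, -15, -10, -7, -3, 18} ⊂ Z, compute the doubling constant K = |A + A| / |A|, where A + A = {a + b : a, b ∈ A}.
K = |A + A| / |A| = 20/6 = 10/3

Enumerate A + A = {a + b : a, b ∈ A}. With |A| = 6, there are |A|^2 = 36 ordered sum pairs; collecting distinct values, A + A = {-34, -32, -30, -27, -25, -24, -22, -20, -18, -17, -14, -13, -10, -6, 1, 3, 8, 11, 15, 36}, so |A + A| = 20. Thus K = 20/6 = 10/3. For comparison, the minimum possible |A + A| over all 6-element sets is 2·6 − 1 = 11 (so min K = 11/6), attained only by arithmetic progressions.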